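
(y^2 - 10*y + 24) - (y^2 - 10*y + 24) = 0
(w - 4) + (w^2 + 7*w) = w^2 + 8*w - 4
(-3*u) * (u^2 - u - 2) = -3*u^3 + 3*u^2 + 6*u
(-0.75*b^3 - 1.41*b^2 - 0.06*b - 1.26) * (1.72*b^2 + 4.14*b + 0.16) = -1.29*b^5 - 5.5302*b^4 - 6.0606*b^3 - 2.6412*b^2 - 5.226*b - 0.2016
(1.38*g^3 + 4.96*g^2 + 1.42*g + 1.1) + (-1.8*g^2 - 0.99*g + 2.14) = 1.38*g^3 + 3.16*g^2 + 0.43*g + 3.24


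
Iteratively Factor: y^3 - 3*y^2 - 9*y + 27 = (y + 3)*(y^2 - 6*y + 9) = (y - 3)*(y + 3)*(y - 3)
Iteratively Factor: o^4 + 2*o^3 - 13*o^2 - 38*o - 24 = (o - 4)*(o^3 + 6*o^2 + 11*o + 6) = (o - 4)*(o + 1)*(o^2 + 5*o + 6) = (o - 4)*(o + 1)*(o + 3)*(o + 2)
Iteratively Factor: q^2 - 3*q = (q - 3)*(q)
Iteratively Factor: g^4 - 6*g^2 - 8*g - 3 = (g + 1)*(g^3 - g^2 - 5*g - 3) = (g + 1)^2*(g^2 - 2*g - 3) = (g + 1)^3*(g - 3)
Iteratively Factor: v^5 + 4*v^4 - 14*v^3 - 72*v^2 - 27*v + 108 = (v - 4)*(v^4 + 8*v^3 + 18*v^2 - 27) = (v - 4)*(v - 1)*(v^3 + 9*v^2 + 27*v + 27) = (v - 4)*(v - 1)*(v + 3)*(v^2 + 6*v + 9) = (v - 4)*(v - 1)*(v + 3)^2*(v + 3)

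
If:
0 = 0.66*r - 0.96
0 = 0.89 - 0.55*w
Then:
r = 1.45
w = 1.62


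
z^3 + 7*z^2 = z^2*(z + 7)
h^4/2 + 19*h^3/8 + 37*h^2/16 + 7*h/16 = h*(h/2 + 1/2)*(h + 1/4)*(h + 7/2)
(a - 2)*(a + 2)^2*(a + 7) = a^4 + 9*a^3 + 10*a^2 - 36*a - 56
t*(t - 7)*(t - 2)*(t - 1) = t^4 - 10*t^3 + 23*t^2 - 14*t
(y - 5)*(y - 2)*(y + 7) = y^3 - 39*y + 70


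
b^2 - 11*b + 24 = (b - 8)*(b - 3)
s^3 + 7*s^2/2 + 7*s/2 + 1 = (s + 1/2)*(s + 1)*(s + 2)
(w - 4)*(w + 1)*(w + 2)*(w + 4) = w^4 + 3*w^3 - 14*w^2 - 48*w - 32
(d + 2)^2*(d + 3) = d^3 + 7*d^2 + 16*d + 12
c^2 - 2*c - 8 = (c - 4)*(c + 2)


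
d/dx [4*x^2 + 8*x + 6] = 8*x + 8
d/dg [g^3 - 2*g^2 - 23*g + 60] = 3*g^2 - 4*g - 23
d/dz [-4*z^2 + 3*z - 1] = 3 - 8*z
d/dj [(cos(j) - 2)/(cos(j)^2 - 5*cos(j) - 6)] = (cos(j)^2 - 4*cos(j) + 16)*sin(j)/(sin(j)^2 + 5*cos(j) + 5)^2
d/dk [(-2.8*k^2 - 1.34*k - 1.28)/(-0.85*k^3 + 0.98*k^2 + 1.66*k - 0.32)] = (-2.38*k^4 - 2.278*k^3 - 6.5988*k^2 + 4.3008*k + 2.5536)/(0.7225*k^6 - 1.666*k^5 - 1.8616*k^4 + 3.7976*k^3 + 2.1284*k^2 - 1.0624*k + 0.1024)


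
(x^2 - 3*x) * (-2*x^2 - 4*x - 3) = -2*x^4 + 2*x^3 + 9*x^2 + 9*x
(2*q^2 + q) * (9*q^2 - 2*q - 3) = 18*q^4 + 5*q^3 - 8*q^2 - 3*q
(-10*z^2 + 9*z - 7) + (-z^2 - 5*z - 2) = -11*z^2 + 4*z - 9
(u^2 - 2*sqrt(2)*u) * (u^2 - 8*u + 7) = u^4 - 8*u^3 - 2*sqrt(2)*u^3 + 7*u^2 + 16*sqrt(2)*u^2 - 14*sqrt(2)*u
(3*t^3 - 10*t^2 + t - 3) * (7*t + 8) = 21*t^4 - 46*t^3 - 73*t^2 - 13*t - 24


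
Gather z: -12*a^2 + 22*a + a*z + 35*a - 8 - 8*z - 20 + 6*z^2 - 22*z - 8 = -12*a^2 + 57*a + 6*z^2 + z*(a - 30) - 36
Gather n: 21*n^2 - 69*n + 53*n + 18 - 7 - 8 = 21*n^2 - 16*n + 3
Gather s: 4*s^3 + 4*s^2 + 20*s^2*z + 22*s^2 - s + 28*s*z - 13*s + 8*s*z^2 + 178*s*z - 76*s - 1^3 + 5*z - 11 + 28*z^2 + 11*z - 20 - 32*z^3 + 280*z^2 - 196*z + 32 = 4*s^3 + s^2*(20*z + 26) + s*(8*z^2 + 206*z - 90) - 32*z^3 + 308*z^2 - 180*z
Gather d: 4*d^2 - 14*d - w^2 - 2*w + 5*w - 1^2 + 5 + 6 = 4*d^2 - 14*d - w^2 + 3*w + 10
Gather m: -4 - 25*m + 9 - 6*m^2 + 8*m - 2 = -6*m^2 - 17*m + 3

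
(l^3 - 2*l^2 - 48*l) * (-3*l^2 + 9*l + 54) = -3*l^5 + 15*l^4 + 180*l^3 - 540*l^2 - 2592*l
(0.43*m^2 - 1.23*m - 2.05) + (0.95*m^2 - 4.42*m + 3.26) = 1.38*m^2 - 5.65*m + 1.21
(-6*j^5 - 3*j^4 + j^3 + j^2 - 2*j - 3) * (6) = -36*j^5 - 18*j^4 + 6*j^3 + 6*j^2 - 12*j - 18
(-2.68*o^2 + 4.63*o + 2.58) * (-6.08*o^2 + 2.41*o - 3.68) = 16.2944*o^4 - 34.6092*o^3 + 5.3343*o^2 - 10.8206*o - 9.4944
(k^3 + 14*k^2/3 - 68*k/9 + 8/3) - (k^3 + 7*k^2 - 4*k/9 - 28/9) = -7*k^2/3 - 64*k/9 + 52/9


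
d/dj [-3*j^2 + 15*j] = 15 - 6*j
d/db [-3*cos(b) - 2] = 3*sin(b)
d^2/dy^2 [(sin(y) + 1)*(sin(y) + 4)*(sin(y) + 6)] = -9*sin(y)^3 - 44*sin(y)^2 - 28*sin(y) + 22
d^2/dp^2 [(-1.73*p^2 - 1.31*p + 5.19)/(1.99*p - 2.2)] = (12.889078 - 3.5527136788005e-15*p^2)/(7.880599*p^3 - 26.13666*p^2 + 28.8948*p - 10.648)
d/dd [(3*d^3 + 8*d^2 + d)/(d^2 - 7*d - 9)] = 3*(d^4 - 14*d^3 - 46*d^2 - 48*d - 3)/(d^4 - 14*d^3 + 31*d^2 + 126*d + 81)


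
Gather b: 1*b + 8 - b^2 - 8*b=-b^2 - 7*b + 8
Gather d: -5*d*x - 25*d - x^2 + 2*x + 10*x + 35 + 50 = d*(-5*x - 25) - x^2 + 12*x + 85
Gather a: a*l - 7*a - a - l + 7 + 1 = a*(l - 8) - l + 8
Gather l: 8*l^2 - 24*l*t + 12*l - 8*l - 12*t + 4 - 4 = 8*l^2 + l*(4 - 24*t) - 12*t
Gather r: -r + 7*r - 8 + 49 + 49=6*r + 90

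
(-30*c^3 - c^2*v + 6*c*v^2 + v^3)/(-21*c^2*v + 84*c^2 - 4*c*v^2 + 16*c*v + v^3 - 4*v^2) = (-10*c^2 + 3*c*v + v^2)/(-7*c*v + 28*c + v^2 - 4*v)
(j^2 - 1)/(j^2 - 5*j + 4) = (j + 1)/(j - 4)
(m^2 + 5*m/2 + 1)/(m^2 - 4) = (m + 1/2)/(m - 2)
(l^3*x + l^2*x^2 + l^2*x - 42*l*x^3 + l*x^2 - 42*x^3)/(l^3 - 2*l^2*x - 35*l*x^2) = x*(-l^3 - l^2*x - l^2 + 42*l*x^2 - l*x + 42*x^2)/(l*(-l^2 + 2*l*x + 35*x^2))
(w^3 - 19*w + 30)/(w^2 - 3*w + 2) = (w^2 + 2*w - 15)/(w - 1)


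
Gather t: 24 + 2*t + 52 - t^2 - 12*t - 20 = -t^2 - 10*t + 56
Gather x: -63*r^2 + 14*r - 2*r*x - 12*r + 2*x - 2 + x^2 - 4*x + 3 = -63*r^2 + 2*r + x^2 + x*(-2*r - 2) + 1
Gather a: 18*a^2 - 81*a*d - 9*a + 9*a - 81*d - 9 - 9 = 18*a^2 - 81*a*d - 81*d - 18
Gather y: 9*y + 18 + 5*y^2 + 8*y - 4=5*y^2 + 17*y + 14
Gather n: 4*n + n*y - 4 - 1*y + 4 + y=n*(y + 4)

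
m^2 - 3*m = m*(m - 3)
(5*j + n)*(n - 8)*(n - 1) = 5*j*n^2 - 45*j*n + 40*j + n^3 - 9*n^2 + 8*n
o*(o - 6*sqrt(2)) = o^2 - 6*sqrt(2)*o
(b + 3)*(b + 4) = b^2 + 7*b + 12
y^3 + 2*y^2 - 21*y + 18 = (y - 3)*(y - 1)*(y + 6)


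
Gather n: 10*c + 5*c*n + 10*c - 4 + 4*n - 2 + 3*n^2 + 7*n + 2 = 20*c + 3*n^2 + n*(5*c + 11) - 4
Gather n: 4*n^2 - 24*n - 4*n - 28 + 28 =4*n^2 - 28*n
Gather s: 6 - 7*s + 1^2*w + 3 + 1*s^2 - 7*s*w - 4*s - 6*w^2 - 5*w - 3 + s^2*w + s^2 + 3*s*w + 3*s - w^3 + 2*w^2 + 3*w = s^2*(w + 2) + s*(-4*w - 8) - w^3 - 4*w^2 - w + 6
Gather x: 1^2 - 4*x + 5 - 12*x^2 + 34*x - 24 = -12*x^2 + 30*x - 18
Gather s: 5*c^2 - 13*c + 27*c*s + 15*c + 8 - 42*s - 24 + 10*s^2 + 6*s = 5*c^2 + 2*c + 10*s^2 + s*(27*c - 36) - 16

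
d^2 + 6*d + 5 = (d + 1)*(d + 5)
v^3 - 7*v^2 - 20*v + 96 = (v - 8)*(v - 3)*(v + 4)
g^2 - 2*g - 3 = (g - 3)*(g + 1)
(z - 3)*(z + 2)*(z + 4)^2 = z^4 + 7*z^3 + 2*z^2 - 64*z - 96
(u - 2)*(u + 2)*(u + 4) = u^3 + 4*u^2 - 4*u - 16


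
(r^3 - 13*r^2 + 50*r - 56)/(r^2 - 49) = (r^2 - 6*r + 8)/(r + 7)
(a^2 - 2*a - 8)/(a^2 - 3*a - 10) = (a - 4)/(a - 5)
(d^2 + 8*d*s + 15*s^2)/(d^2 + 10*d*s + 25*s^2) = (d + 3*s)/(d + 5*s)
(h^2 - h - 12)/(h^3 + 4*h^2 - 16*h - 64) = (h + 3)/(h^2 + 8*h + 16)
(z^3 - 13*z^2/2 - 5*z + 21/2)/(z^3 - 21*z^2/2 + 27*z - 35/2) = (2*z + 3)/(2*z - 5)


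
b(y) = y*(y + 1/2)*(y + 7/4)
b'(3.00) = 41.38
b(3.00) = 49.88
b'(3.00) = 41.38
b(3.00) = 49.88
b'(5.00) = 98.38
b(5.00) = 185.62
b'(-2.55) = 8.91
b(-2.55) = -4.18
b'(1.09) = 9.34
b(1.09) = 4.92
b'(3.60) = 55.96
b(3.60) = 78.97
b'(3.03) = 42.05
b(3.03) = 51.13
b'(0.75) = 5.94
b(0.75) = 2.34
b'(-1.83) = 2.69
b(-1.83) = -0.19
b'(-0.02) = 0.79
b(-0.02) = -0.02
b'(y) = y*(y + 1/2) + y*(y + 7/4) + (y + 1/2)*(y + 7/4)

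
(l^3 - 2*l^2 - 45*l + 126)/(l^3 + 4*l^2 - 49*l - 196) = (l^2 - 9*l + 18)/(l^2 - 3*l - 28)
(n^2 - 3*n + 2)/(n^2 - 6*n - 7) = (-n^2 + 3*n - 2)/(-n^2 + 6*n + 7)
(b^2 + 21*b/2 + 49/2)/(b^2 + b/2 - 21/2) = (b + 7)/(b - 3)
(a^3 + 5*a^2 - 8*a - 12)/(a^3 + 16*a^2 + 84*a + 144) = (a^2 - a - 2)/(a^2 + 10*a + 24)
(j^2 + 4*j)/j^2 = (j + 4)/j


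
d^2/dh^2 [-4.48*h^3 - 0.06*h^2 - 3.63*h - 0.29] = -26.88*h - 0.12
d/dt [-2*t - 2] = -2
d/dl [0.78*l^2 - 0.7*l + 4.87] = 1.56*l - 0.7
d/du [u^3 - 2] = 3*u^2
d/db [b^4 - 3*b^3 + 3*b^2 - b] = 4*b^3 - 9*b^2 + 6*b - 1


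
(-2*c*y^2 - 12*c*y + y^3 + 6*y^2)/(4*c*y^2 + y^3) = (-2*c*y - 12*c + y^2 + 6*y)/(y*(4*c + y))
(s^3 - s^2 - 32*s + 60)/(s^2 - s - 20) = (s^2 + 4*s - 12)/(s + 4)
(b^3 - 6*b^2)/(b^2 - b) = b*(b - 6)/(b - 1)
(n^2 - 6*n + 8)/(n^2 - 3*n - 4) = (n - 2)/(n + 1)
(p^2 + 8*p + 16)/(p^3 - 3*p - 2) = (p^2 + 8*p + 16)/(p^3 - 3*p - 2)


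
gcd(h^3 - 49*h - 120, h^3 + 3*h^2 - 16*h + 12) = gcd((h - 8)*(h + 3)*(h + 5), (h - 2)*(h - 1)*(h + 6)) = 1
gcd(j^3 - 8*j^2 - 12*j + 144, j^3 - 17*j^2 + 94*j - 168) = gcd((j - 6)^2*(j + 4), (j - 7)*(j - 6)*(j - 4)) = j - 6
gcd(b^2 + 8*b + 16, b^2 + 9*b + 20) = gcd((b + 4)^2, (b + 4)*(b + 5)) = b + 4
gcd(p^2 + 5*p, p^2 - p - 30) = p + 5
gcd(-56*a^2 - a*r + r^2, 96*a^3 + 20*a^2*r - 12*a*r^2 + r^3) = -8*a + r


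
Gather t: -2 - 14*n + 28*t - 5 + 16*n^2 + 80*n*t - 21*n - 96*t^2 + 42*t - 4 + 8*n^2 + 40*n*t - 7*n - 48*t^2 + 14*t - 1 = 24*n^2 - 42*n - 144*t^2 + t*(120*n + 84) - 12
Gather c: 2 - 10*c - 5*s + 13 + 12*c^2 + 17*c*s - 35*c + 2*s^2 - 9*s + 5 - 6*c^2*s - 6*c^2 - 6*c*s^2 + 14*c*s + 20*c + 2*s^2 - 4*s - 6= c^2*(6 - 6*s) + c*(-6*s^2 + 31*s - 25) + 4*s^2 - 18*s + 14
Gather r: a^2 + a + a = a^2 + 2*a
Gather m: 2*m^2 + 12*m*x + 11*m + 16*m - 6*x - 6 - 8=2*m^2 + m*(12*x + 27) - 6*x - 14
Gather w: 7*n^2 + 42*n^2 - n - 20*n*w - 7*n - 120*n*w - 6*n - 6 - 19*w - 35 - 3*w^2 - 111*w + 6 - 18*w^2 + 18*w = 49*n^2 - 14*n - 21*w^2 + w*(-140*n - 112) - 35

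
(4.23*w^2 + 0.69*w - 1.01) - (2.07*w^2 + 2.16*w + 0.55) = 2.16*w^2 - 1.47*w - 1.56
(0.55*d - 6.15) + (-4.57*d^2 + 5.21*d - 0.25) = -4.57*d^2 + 5.76*d - 6.4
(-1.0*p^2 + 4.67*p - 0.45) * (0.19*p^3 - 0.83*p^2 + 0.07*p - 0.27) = -0.19*p^5 + 1.7173*p^4 - 4.0316*p^3 + 0.9704*p^2 - 1.2924*p + 0.1215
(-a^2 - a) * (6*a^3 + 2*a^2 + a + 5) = -6*a^5 - 8*a^4 - 3*a^3 - 6*a^2 - 5*a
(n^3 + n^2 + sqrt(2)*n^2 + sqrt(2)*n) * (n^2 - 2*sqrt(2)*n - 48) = n^5 - sqrt(2)*n^4 + n^4 - 52*n^3 - sqrt(2)*n^3 - 48*sqrt(2)*n^2 - 52*n^2 - 48*sqrt(2)*n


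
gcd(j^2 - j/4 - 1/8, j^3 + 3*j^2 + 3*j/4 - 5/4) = j - 1/2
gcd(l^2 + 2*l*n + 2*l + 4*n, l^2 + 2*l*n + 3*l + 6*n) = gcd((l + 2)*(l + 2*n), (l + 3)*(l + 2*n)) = l + 2*n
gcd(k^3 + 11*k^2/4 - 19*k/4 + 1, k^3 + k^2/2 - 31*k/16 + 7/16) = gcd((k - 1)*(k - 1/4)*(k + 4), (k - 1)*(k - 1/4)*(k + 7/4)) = k^2 - 5*k/4 + 1/4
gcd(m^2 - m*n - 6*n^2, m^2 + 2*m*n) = m + 2*n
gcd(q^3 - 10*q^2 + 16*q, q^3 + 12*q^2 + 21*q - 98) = q - 2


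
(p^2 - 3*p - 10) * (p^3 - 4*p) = p^5 - 3*p^4 - 14*p^3 + 12*p^2 + 40*p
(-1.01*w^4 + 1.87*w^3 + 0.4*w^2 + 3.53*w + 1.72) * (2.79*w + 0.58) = -2.8179*w^5 + 4.6315*w^4 + 2.2006*w^3 + 10.0807*w^2 + 6.8462*w + 0.9976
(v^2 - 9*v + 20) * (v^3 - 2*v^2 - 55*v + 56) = v^5 - 11*v^4 - 17*v^3 + 511*v^2 - 1604*v + 1120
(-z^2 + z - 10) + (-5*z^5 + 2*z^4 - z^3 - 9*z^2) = -5*z^5 + 2*z^4 - z^3 - 10*z^2 + z - 10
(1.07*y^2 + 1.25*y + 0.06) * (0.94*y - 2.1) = 1.0058*y^3 - 1.072*y^2 - 2.5686*y - 0.126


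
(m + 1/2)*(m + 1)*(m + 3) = m^3 + 9*m^2/2 + 5*m + 3/2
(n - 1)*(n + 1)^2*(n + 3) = n^4 + 4*n^3 + 2*n^2 - 4*n - 3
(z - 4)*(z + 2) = z^2 - 2*z - 8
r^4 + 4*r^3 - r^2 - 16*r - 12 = (r - 2)*(r + 1)*(r + 2)*(r + 3)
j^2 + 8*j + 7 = (j + 1)*(j + 7)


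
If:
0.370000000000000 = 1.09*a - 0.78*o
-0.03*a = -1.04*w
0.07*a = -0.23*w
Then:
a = 0.00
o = -0.47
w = 0.00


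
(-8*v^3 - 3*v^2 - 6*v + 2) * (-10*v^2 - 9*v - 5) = 80*v^5 + 102*v^4 + 127*v^3 + 49*v^2 + 12*v - 10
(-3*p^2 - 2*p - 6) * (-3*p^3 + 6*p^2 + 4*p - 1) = 9*p^5 - 12*p^4 - 6*p^3 - 41*p^2 - 22*p + 6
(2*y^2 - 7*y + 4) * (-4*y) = -8*y^3 + 28*y^2 - 16*y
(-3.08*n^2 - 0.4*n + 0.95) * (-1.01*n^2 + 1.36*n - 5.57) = 3.1108*n^4 - 3.7848*n^3 + 15.6521*n^2 + 3.52*n - 5.2915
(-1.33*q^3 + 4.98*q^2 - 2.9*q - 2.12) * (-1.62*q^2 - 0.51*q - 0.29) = 2.1546*q^5 - 7.3893*q^4 + 2.5439*q^3 + 3.4692*q^2 + 1.9222*q + 0.6148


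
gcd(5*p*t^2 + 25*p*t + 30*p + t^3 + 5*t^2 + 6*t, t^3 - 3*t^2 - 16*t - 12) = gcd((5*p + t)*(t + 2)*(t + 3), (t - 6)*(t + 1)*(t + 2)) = t + 2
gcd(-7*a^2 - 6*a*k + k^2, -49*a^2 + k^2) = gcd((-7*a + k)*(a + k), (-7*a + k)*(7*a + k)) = 7*a - k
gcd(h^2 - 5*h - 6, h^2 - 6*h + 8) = 1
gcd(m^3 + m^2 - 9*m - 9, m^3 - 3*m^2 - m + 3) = m^2 - 2*m - 3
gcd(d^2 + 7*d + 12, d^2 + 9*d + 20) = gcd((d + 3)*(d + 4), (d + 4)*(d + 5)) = d + 4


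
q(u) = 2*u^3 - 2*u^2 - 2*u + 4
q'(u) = 6*u^2 - 4*u - 2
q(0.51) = 2.73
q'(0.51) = -2.48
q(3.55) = 61.17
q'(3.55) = 59.42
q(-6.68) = -668.04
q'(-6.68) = 292.45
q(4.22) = 110.25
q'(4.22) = 87.97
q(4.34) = 121.14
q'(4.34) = 93.65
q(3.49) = 57.68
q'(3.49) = 57.12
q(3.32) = 48.50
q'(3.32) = 50.85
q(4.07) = 97.57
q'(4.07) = 81.11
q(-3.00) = -62.00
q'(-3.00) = 64.00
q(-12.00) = -3716.00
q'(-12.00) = 910.00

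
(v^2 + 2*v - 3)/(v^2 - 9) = (v - 1)/(v - 3)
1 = 1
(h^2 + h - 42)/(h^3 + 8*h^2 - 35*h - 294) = 1/(h + 7)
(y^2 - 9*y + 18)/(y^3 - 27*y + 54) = (y - 6)/(y^2 + 3*y - 18)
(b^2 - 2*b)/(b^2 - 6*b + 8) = b/(b - 4)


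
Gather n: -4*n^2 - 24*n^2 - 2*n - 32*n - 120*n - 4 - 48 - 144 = -28*n^2 - 154*n - 196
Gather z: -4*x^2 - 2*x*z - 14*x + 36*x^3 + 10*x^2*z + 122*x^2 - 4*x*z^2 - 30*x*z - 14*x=36*x^3 + 118*x^2 - 4*x*z^2 - 28*x + z*(10*x^2 - 32*x)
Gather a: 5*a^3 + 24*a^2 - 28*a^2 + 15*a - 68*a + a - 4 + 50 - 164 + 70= 5*a^3 - 4*a^2 - 52*a - 48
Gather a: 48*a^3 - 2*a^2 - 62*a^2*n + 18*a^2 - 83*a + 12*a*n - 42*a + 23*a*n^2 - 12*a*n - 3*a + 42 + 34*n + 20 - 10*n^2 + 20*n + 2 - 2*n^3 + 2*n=48*a^3 + a^2*(16 - 62*n) + a*(23*n^2 - 128) - 2*n^3 - 10*n^2 + 56*n + 64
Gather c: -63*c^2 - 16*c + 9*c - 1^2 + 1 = -63*c^2 - 7*c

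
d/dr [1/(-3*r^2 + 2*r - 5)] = 2*(3*r - 1)/(3*r^2 - 2*r + 5)^2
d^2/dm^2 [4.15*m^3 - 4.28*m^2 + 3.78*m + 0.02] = 24.9*m - 8.56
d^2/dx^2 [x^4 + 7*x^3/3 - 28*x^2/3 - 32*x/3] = 12*x^2 + 14*x - 56/3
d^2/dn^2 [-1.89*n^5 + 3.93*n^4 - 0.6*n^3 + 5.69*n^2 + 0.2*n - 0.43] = -37.8*n^3 + 47.16*n^2 - 3.6*n + 11.38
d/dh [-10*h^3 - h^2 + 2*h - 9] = -30*h^2 - 2*h + 2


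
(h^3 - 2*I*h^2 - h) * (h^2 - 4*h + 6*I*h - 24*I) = h^5 - 4*h^4 + 4*I*h^4 + 11*h^3 - 16*I*h^3 - 44*h^2 - 6*I*h^2 + 24*I*h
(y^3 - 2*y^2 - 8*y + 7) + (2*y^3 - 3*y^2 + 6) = 3*y^3 - 5*y^2 - 8*y + 13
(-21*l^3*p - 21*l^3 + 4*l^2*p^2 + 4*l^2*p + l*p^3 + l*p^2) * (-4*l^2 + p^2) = 84*l^5*p + 84*l^5 - 16*l^4*p^2 - 16*l^4*p - 25*l^3*p^3 - 25*l^3*p^2 + 4*l^2*p^4 + 4*l^2*p^3 + l*p^5 + l*p^4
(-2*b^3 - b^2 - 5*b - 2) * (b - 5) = -2*b^4 + 9*b^3 + 23*b + 10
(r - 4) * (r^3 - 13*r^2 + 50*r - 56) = r^4 - 17*r^3 + 102*r^2 - 256*r + 224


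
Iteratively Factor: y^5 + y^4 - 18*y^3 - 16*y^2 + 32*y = (y - 1)*(y^4 + 2*y^3 - 16*y^2 - 32*y) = y*(y - 1)*(y^3 + 2*y^2 - 16*y - 32) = y*(y - 1)*(y + 4)*(y^2 - 2*y - 8) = y*(y - 1)*(y + 2)*(y + 4)*(y - 4)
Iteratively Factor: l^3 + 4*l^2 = (l)*(l^2 + 4*l) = l^2*(l + 4)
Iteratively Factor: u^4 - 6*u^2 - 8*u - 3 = (u + 1)*(u^3 - u^2 - 5*u - 3) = (u + 1)^2*(u^2 - 2*u - 3) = (u + 1)^3*(u - 3)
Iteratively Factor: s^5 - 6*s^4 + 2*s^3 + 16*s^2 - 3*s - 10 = (s + 1)*(s^4 - 7*s^3 + 9*s^2 + 7*s - 10) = (s - 1)*(s + 1)*(s^3 - 6*s^2 + 3*s + 10) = (s - 5)*(s - 1)*(s + 1)*(s^2 - s - 2) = (s - 5)*(s - 1)*(s + 1)^2*(s - 2)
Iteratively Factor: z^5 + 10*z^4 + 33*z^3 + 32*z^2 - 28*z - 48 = (z + 3)*(z^4 + 7*z^3 + 12*z^2 - 4*z - 16) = (z + 2)*(z + 3)*(z^3 + 5*z^2 + 2*z - 8) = (z + 2)^2*(z + 3)*(z^2 + 3*z - 4) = (z + 2)^2*(z + 3)*(z + 4)*(z - 1)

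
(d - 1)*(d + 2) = d^2 + d - 2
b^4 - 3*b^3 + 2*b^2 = b^2*(b - 2)*(b - 1)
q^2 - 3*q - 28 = (q - 7)*(q + 4)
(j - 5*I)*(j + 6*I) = j^2 + I*j + 30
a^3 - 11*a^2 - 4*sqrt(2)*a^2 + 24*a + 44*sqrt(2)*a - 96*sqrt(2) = (a - 8)*(a - 3)*(a - 4*sqrt(2))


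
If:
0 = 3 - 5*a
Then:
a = 3/5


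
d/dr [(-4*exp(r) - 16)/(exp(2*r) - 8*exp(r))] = 4*(exp(2*r) + 8*exp(r) - 32)*exp(-r)/(exp(2*r) - 16*exp(r) + 64)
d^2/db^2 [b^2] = 2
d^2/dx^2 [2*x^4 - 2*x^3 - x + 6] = 12*x*(2*x - 1)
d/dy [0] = 0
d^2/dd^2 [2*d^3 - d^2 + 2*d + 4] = 12*d - 2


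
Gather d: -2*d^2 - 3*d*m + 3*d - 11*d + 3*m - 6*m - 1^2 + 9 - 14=-2*d^2 + d*(-3*m - 8) - 3*m - 6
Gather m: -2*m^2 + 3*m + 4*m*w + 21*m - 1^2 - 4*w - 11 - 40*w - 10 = -2*m^2 + m*(4*w + 24) - 44*w - 22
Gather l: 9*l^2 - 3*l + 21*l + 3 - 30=9*l^2 + 18*l - 27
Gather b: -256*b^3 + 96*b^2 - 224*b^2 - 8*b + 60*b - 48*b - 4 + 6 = -256*b^3 - 128*b^2 + 4*b + 2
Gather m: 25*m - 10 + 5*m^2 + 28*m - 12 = 5*m^2 + 53*m - 22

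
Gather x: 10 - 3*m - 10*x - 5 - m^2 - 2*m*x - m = -m^2 - 4*m + x*(-2*m - 10) + 5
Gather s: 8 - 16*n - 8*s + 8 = -16*n - 8*s + 16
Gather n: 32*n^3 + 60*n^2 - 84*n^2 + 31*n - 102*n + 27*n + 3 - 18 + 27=32*n^3 - 24*n^2 - 44*n + 12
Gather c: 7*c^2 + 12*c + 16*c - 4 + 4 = 7*c^2 + 28*c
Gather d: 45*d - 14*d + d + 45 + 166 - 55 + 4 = 32*d + 160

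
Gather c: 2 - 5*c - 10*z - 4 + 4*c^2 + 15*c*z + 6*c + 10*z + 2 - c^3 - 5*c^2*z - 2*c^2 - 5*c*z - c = -c^3 + c^2*(2 - 5*z) + 10*c*z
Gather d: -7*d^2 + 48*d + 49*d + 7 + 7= -7*d^2 + 97*d + 14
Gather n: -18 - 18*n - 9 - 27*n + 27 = -45*n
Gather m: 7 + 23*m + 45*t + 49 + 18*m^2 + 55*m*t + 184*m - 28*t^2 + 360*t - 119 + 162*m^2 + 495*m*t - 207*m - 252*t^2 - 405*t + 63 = 180*m^2 + 550*m*t - 280*t^2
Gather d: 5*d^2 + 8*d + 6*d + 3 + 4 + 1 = 5*d^2 + 14*d + 8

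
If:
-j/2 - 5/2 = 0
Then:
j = -5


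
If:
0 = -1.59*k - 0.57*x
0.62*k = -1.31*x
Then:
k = 0.00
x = 0.00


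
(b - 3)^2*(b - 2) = b^3 - 8*b^2 + 21*b - 18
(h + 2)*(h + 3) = h^2 + 5*h + 6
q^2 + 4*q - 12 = (q - 2)*(q + 6)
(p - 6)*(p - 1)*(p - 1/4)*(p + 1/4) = p^4 - 7*p^3 + 95*p^2/16 + 7*p/16 - 3/8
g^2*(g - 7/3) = g^3 - 7*g^2/3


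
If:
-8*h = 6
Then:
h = -3/4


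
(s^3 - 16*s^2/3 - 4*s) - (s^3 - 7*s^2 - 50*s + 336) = 5*s^2/3 + 46*s - 336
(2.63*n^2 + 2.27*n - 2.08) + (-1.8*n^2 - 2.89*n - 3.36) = 0.83*n^2 - 0.62*n - 5.44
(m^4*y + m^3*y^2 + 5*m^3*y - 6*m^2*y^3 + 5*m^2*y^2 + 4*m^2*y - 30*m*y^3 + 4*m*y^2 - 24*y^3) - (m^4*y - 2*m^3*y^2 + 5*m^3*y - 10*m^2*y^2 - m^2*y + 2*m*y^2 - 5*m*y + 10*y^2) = 3*m^3*y^2 - 6*m^2*y^3 + 15*m^2*y^2 + 5*m^2*y - 30*m*y^3 + 2*m*y^2 + 5*m*y - 24*y^3 - 10*y^2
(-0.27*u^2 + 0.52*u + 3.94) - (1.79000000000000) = -0.27*u^2 + 0.52*u + 2.15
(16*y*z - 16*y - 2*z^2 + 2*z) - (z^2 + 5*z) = 16*y*z - 16*y - 3*z^2 - 3*z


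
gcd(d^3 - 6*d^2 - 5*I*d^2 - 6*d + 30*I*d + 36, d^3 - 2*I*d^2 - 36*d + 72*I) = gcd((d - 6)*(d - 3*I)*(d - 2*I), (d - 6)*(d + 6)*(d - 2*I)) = d^2 + d*(-6 - 2*I) + 12*I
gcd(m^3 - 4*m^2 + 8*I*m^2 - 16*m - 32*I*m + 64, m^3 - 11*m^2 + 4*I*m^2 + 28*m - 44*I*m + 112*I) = m^2 + m*(-4 + 4*I) - 16*I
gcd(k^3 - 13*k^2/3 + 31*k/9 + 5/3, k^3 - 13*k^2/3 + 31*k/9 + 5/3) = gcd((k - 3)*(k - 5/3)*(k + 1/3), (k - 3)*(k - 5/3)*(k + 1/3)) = k^3 - 13*k^2/3 + 31*k/9 + 5/3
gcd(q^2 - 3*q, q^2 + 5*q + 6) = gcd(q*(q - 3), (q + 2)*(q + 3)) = 1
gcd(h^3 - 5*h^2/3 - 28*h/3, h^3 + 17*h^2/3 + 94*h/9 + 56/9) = h + 7/3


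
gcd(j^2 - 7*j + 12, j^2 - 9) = j - 3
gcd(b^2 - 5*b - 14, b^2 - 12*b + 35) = b - 7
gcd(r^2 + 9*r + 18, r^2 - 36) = r + 6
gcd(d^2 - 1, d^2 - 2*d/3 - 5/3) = d + 1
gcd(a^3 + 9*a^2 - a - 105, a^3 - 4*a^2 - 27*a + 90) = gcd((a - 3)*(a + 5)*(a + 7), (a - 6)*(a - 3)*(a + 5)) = a^2 + 2*a - 15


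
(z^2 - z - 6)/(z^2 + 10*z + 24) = (z^2 - z - 6)/(z^2 + 10*z + 24)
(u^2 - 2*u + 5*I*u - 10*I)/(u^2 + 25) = (u - 2)/(u - 5*I)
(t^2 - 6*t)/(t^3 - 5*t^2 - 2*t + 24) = t*(t - 6)/(t^3 - 5*t^2 - 2*t + 24)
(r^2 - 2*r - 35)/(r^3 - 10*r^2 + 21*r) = (r + 5)/(r*(r - 3))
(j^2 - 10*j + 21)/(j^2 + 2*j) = (j^2 - 10*j + 21)/(j*(j + 2))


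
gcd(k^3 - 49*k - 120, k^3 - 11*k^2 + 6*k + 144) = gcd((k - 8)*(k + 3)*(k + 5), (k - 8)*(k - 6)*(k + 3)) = k^2 - 5*k - 24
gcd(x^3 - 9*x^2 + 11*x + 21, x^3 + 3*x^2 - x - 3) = x + 1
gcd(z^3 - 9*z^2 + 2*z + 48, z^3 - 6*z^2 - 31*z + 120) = z^2 - 11*z + 24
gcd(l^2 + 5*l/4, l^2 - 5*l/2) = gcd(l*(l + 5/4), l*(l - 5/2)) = l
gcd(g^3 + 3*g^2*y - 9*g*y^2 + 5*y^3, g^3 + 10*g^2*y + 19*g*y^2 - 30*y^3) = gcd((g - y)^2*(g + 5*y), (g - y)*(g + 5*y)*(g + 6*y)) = -g^2 - 4*g*y + 5*y^2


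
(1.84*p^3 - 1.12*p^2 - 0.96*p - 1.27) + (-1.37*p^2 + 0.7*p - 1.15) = 1.84*p^3 - 2.49*p^2 - 0.26*p - 2.42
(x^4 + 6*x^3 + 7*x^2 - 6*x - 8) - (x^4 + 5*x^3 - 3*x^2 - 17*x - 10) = x^3 + 10*x^2 + 11*x + 2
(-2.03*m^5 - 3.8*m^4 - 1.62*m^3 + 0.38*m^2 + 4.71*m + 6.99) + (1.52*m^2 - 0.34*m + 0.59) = -2.03*m^5 - 3.8*m^4 - 1.62*m^3 + 1.9*m^2 + 4.37*m + 7.58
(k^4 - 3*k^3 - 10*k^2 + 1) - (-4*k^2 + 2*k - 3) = k^4 - 3*k^3 - 6*k^2 - 2*k + 4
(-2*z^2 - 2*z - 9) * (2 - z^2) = 2*z^4 + 2*z^3 + 5*z^2 - 4*z - 18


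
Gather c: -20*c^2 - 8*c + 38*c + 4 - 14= -20*c^2 + 30*c - 10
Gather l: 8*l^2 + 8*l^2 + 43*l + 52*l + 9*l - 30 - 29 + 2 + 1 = 16*l^2 + 104*l - 56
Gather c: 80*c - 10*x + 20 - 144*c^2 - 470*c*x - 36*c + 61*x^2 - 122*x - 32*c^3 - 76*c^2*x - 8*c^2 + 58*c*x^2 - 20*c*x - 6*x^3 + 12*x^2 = -32*c^3 + c^2*(-76*x - 152) + c*(58*x^2 - 490*x + 44) - 6*x^3 + 73*x^2 - 132*x + 20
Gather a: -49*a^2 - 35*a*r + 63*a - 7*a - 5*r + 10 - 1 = -49*a^2 + a*(56 - 35*r) - 5*r + 9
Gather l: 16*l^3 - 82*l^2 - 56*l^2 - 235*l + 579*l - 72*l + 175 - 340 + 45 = 16*l^3 - 138*l^2 + 272*l - 120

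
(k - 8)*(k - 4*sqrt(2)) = k^2 - 8*k - 4*sqrt(2)*k + 32*sqrt(2)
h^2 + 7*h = h*(h + 7)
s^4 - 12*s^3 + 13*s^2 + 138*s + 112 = (s - 8)*(s - 7)*(s + 1)*(s + 2)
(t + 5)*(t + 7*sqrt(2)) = t^2 + 5*t + 7*sqrt(2)*t + 35*sqrt(2)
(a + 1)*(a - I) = a^2 + a - I*a - I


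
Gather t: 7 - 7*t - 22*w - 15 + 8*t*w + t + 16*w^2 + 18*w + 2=t*(8*w - 6) + 16*w^2 - 4*w - 6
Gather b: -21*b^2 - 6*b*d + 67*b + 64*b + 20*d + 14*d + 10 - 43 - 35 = -21*b^2 + b*(131 - 6*d) + 34*d - 68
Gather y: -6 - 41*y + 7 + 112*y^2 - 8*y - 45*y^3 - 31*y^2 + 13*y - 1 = -45*y^3 + 81*y^2 - 36*y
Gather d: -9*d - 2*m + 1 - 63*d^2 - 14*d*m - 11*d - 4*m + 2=-63*d^2 + d*(-14*m - 20) - 6*m + 3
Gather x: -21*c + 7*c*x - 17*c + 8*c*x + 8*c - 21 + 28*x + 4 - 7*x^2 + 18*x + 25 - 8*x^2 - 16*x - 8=-30*c - 15*x^2 + x*(15*c + 30)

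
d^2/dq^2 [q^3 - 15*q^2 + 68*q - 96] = 6*q - 30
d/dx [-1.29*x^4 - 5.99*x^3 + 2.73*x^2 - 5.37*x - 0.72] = -5.16*x^3 - 17.97*x^2 + 5.46*x - 5.37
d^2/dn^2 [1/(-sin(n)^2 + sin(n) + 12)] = (-4*sin(n)^4 + 3*sin(n)^3 - 43*sin(n)^2 + 6*sin(n) + 26)/(sin(n) + cos(n)^2 + 11)^3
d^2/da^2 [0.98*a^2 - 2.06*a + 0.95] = 1.96000000000000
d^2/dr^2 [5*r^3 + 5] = 30*r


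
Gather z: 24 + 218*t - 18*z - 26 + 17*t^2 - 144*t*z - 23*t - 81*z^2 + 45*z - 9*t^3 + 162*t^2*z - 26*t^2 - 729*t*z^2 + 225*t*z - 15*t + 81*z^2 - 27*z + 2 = -9*t^3 - 9*t^2 - 729*t*z^2 + 180*t + z*(162*t^2 + 81*t)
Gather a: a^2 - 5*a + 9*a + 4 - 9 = a^2 + 4*a - 5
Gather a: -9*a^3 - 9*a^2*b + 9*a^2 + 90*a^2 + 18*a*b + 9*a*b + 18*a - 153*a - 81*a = -9*a^3 + a^2*(99 - 9*b) + a*(27*b - 216)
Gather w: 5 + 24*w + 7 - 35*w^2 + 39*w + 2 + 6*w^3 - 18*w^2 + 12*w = 6*w^3 - 53*w^2 + 75*w + 14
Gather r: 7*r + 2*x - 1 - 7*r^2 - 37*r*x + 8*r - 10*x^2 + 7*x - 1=-7*r^2 + r*(15 - 37*x) - 10*x^2 + 9*x - 2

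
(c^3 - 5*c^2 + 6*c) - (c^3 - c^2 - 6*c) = -4*c^2 + 12*c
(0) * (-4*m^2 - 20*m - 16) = 0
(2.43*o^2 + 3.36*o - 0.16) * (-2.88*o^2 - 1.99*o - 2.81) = -6.9984*o^4 - 14.5125*o^3 - 13.0539*o^2 - 9.1232*o + 0.4496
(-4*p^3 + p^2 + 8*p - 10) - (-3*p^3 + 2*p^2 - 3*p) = -p^3 - p^2 + 11*p - 10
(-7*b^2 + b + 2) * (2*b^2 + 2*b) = -14*b^4 - 12*b^3 + 6*b^2 + 4*b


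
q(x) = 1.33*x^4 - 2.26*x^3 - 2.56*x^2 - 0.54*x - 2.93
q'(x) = 5.32*x^3 - 6.78*x^2 - 5.12*x - 0.54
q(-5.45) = 1463.20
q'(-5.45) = -1035.21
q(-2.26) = 46.00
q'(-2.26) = -85.01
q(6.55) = 1696.65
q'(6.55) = 1170.03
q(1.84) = -11.42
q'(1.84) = 0.23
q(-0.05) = -2.91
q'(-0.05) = -0.30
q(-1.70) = 12.80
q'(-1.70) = -37.57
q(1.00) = -6.96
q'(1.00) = -7.12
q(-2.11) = 34.40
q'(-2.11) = -69.90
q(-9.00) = 10168.24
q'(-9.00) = -4381.92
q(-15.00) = 74387.92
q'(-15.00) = -19404.24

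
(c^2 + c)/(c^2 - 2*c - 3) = c/(c - 3)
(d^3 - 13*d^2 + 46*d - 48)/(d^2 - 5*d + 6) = d - 8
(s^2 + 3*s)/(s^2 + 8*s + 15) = s/(s + 5)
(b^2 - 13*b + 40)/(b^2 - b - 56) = (b - 5)/(b + 7)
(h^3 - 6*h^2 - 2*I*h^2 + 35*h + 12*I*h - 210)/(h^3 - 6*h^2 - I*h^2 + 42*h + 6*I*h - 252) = (h + 5*I)/(h + 6*I)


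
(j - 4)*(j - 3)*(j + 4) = j^3 - 3*j^2 - 16*j + 48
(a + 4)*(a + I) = a^2 + 4*a + I*a + 4*I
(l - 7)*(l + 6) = l^2 - l - 42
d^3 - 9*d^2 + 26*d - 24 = (d - 4)*(d - 3)*(d - 2)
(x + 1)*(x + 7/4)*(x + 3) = x^3 + 23*x^2/4 + 10*x + 21/4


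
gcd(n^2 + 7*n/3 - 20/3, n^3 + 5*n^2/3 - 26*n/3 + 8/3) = n + 4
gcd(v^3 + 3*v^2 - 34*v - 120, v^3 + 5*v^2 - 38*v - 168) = v^2 - 2*v - 24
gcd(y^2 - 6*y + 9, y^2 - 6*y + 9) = y^2 - 6*y + 9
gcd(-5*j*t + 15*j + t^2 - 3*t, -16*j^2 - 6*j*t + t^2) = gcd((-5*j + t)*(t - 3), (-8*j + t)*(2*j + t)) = 1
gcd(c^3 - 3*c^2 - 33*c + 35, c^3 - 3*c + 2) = c - 1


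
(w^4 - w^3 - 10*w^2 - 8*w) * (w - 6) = w^5 - 7*w^4 - 4*w^3 + 52*w^2 + 48*w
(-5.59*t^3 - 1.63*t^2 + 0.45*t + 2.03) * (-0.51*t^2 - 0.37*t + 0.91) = 2.8509*t^5 + 2.8996*t^4 - 4.7133*t^3 - 2.6851*t^2 - 0.3416*t + 1.8473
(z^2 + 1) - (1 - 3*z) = z^2 + 3*z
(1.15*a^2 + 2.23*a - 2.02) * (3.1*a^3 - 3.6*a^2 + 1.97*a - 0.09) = 3.565*a^5 + 2.773*a^4 - 12.0245*a^3 + 11.5616*a^2 - 4.1801*a + 0.1818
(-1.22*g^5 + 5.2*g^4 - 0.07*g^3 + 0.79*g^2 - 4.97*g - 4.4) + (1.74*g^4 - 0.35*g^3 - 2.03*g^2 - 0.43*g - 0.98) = -1.22*g^5 + 6.94*g^4 - 0.42*g^3 - 1.24*g^2 - 5.4*g - 5.38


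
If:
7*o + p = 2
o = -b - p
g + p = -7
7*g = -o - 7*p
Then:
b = 292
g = 334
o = 49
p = -341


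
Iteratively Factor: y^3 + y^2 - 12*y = (y - 3)*(y^2 + 4*y) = (y - 3)*(y + 4)*(y)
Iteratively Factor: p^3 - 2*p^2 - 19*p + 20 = (p - 5)*(p^2 + 3*p - 4) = (p - 5)*(p + 4)*(p - 1)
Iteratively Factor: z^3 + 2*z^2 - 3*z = (z)*(z^2 + 2*z - 3) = z*(z + 3)*(z - 1)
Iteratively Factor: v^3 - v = (v)*(v^2 - 1) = v*(v - 1)*(v + 1)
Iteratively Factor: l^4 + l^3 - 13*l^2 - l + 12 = (l + 1)*(l^3 - 13*l + 12) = (l - 3)*(l + 1)*(l^2 + 3*l - 4) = (l - 3)*(l - 1)*(l + 1)*(l + 4)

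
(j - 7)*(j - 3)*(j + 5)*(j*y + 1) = j^4*y - 5*j^3*y + j^3 - 29*j^2*y - 5*j^2 + 105*j*y - 29*j + 105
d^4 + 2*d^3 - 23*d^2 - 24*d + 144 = (d - 3)^2*(d + 4)^2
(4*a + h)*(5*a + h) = 20*a^2 + 9*a*h + h^2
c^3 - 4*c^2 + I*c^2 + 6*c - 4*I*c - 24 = (c - 4)*(c - 2*I)*(c + 3*I)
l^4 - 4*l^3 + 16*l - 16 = (l - 2)^3*(l + 2)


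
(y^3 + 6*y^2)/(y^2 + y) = y*(y + 6)/(y + 1)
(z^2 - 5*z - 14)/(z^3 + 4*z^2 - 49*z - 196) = (z + 2)/(z^2 + 11*z + 28)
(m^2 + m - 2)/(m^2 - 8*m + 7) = (m + 2)/(m - 7)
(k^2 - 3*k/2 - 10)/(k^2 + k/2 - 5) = (k - 4)/(k - 2)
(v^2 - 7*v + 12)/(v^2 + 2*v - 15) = (v - 4)/(v + 5)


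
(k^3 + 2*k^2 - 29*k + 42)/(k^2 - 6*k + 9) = (k^2 + 5*k - 14)/(k - 3)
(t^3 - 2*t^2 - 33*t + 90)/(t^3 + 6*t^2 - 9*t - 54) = (t - 5)/(t + 3)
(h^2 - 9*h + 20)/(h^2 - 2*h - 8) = (h - 5)/(h + 2)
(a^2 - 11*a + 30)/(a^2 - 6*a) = (a - 5)/a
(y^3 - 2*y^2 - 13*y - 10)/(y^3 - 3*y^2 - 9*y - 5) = (y + 2)/(y + 1)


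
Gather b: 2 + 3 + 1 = 6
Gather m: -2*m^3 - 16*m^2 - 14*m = -2*m^3 - 16*m^2 - 14*m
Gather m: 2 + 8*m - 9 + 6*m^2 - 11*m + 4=6*m^2 - 3*m - 3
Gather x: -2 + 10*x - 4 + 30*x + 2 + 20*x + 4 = 60*x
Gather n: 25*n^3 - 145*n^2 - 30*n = 25*n^3 - 145*n^2 - 30*n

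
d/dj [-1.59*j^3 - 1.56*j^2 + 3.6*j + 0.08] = -4.77*j^2 - 3.12*j + 3.6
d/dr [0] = 0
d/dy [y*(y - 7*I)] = 2*y - 7*I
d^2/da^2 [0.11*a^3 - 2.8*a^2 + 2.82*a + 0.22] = 0.66*a - 5.6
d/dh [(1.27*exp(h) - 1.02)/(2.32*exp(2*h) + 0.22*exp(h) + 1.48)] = (-2.9464*exp(2*h) + 4.7328*exp(h) + 2.104)*exp(h)/(5.3824*exp(4*h) + 1.0208*exp(3*h) + 6.9156*exp(2*h) + 0.6512*exp(h) + 2.1904)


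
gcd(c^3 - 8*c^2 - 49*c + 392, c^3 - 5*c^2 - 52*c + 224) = c^2 - c - 56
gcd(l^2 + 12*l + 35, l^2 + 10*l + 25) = l + 5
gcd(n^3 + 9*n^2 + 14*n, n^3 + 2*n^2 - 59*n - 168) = n + 7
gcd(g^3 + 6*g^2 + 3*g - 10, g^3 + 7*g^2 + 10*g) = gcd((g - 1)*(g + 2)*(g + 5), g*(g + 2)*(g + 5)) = g^2 + 7*g + 10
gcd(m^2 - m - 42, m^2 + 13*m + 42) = m + 6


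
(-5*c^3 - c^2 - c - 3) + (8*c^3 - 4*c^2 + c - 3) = 3*c^3 - 5*c^2 - 6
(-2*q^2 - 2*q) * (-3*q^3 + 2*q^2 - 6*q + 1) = 6*q^5 + 2*q^4 + 8*q^3 + 10*q^2 - 2*q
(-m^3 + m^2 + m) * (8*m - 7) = -8*m^4 + 15*m^3 + m^2 - 7*m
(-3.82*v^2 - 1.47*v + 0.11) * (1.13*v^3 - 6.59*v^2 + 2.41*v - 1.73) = -4.3166*v^5 + 23.5127*v^4 + 0.605399999999999*v^3 + 2.341*v^2 + 2.8082*v - 0.1903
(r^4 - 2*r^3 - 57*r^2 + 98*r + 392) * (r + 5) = r^5 + 3*r^4 - 67*r^3 - 187*r^2 + 882*r + 1960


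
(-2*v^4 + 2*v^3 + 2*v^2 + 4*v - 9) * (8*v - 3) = -16*v^5 + 22*v^4 + 10*v^3 + 26*v^2 - 84*v + 27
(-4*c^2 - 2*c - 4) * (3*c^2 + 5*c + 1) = -12*c^4 - 26*c^3 - 26*c^2 - 22*c - 4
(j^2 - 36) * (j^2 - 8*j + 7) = j^4 - 8*j^3 - 29*j^2 + 288*j - 252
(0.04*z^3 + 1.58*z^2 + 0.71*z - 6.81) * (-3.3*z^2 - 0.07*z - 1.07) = -0.132*z^5 - 5.2168*z^4 - 2.4964*z^3 + 20.7327*z^2 - 0.283*z + 7.2867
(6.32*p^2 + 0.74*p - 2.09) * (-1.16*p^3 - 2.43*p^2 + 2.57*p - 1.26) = -7.3312*p^5 - 16.216*p^4 + 16.8686*p^3 - 0.982700000000001*p^2 - 6.3037*p + 2.6334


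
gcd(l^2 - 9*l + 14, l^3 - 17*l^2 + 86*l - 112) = l^2 - 9*l + 14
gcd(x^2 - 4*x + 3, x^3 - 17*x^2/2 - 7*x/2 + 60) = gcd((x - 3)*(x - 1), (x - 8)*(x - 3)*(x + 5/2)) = x - 3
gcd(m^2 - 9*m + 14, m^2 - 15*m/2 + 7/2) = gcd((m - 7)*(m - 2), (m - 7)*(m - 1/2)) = m - 7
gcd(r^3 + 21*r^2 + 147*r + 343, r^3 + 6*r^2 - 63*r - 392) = r^2 + 14*r + 49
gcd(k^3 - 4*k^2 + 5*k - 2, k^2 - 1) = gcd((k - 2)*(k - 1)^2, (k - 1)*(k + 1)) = k - 1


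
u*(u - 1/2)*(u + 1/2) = u^3 - u/4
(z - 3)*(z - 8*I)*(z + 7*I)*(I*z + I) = I*z^4 + z^3 - 2*I*z^3 - 2*z^2 + 53*I*z^2 - 3*z - 112*I*z - 168*I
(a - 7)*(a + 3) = a^2 - 4*a - 21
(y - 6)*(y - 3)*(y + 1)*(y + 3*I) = y^4 - 8*y^3 + 3*I*y^3 + 9*y^2 - 24*I*y^2 + 18*y + 27*I*y + 54*I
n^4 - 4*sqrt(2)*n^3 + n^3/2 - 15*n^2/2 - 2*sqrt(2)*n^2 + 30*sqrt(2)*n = n*(n - 5/2)*(n + 3)*(n - 4*sqrt(2))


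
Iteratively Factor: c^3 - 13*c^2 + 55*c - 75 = (c - 3)*(c^2 - 10*c + 25) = (c - 5)*(c - 3)*(c - 5)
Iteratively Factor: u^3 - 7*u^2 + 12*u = (u - 3)*(u^2 - 4*u) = u*(u - 3)*(u - 4)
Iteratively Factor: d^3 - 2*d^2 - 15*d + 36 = (d - 3)*(d^2 + d - 12) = (d - 3)^2*(d + 4)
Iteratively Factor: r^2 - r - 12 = (r + 3)*(r - 4)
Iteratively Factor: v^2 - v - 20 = (v + 4)*(v - 5)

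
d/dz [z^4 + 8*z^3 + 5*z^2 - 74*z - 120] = 4*z^3 + 24*z^2 + 10*z - 74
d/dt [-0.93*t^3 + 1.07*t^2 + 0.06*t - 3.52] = -2.79*t^2 + 2.14*t + 0.06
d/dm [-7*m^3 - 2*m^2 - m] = -21*m^2 - 4*m - 1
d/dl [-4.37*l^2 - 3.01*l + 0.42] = -8.74*l - 3.01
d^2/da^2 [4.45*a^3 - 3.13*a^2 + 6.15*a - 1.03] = 26.7*a - 6.26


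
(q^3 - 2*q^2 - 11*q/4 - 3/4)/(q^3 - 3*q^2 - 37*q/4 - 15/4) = (2*q^2 - 5*q - 3)/(2*q^2 - 7*q - 15)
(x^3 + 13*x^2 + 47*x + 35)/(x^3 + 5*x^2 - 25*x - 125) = (x^2 + 8*x + 7)/(x^2 - 25)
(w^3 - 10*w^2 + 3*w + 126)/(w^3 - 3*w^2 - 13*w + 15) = (w^2 - 13*w + 42)/(w^2 - 6*w + 5)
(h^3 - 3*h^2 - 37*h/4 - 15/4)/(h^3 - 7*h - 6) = (-4*h^3 + 12*h^2 + 37*h + 15)/(4*(-h^3 + 7*h + 6))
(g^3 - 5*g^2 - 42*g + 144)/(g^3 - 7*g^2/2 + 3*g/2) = 2*(g^2 - 2*g - 48)/(g*(2*g - 1))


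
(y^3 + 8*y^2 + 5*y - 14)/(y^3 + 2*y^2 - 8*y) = (y^3 + 8*y^2 + 5*y - 14)/(y*(y^2 + 2*y - 8))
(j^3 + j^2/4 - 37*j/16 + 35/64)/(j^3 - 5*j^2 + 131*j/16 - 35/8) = (16*j^2 + 24*j - 7)/(4*(4*j^2 - 15*j + 14))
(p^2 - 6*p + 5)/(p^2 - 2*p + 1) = (p - 5)/(p - 1)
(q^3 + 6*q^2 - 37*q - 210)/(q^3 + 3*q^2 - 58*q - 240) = (q^2 + q - 42)/(q^2 - 2*q - 48)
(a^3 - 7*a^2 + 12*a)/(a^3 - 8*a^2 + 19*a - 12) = a/(a - 1)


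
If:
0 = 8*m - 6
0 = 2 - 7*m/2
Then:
No Solution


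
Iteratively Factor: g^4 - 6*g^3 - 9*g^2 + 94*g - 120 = (g + 4)*(g^3 - 10*g^2 + 31*g - 30) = (g - 3)*(g + 4)*(g^2 - 7*g + 10) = (g - 3)*(g - 2)*(g + 4)*(g - 5)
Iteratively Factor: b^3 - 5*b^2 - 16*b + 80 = (b + 4)*(b^2 - 9*b + 20) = (b - 4)*(b + 4)*(b - 5)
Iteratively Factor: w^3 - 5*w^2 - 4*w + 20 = (w - 5)*(w^2 - 4) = (w - 5)*(w + 2)*(w - 2)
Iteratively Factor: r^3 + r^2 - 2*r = (r - 1)*(r^2 + 2*r) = (r - 1)*(r + 2)*(r)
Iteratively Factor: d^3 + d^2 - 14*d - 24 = (d + 2)*(d^2 - d - 12) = (d - 4)*(d + 2)*(d + 3)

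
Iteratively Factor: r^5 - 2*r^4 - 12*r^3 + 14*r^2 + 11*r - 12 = (r - 1)*(r^4 - r^3 - 13*r^2 + r + 12) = (r - 1)^2*(r^3 - 13*r - 12) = (r - 1)^2*(r + 1)*(r^2 - r - 12) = (r - 4)*(r - 1)^2*(r + 1)*(r + 3)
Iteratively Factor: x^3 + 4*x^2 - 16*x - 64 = (x + 4)*(x^2 - 16) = (x - 4)*(x + 4)*(x + 4)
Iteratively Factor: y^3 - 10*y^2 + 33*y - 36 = (y - 4)*(y^2 - 6*y + 9) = (y - 4)*(y - 3)*(y - 3)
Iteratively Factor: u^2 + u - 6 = (u - 2)*(u + 3)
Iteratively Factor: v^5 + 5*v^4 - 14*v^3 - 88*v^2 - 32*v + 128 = (v - 4)*(v^4 + 9*v^3 + 22*v^2 - 32) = (v - 4)*(v - 1)*(v^3 + 10*v^2 + 32*v + 32) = (v - 4)*(v - 1)*(v + 4)*(v^2 + 6*v + 8) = (v - 4)*(v - 1)*(v + 4)^2*(v + 2)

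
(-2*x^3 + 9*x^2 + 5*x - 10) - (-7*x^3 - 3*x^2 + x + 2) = 5*x^3 + 12*x^2 + 4*x - 12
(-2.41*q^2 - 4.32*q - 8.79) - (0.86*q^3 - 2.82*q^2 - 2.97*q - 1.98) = -0.86*q^3 + 0.41*q^2 - 1.35*q - 6.81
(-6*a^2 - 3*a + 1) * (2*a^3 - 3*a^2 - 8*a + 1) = -12*a^5 + 12*a^4 + 59*a^3 + 15*a^2 - 11*a + 1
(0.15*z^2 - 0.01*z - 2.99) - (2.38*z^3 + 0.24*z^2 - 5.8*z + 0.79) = -2.38*z^3 - 0.09*z^2 + 5.79*z - 3.78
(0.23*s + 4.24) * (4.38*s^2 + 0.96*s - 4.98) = 1.0074*s^3 + 18.792*s^2 + 2.925*s - 21.1152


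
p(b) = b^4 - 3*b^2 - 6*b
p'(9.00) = 2856.00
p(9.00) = 6264.00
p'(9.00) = 2856.00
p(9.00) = 6264.00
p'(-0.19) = -4.89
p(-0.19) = 1.03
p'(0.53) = -8.58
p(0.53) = -3.94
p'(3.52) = 147.34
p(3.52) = 95.23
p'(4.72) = 386.30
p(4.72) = 401.17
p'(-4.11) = -259.05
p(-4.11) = 259.33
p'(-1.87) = -20.94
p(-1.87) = 12.96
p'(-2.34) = -43.21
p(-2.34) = 27.60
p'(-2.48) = -52.13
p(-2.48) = 34.26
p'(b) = 4*b^3 - 6*b - 6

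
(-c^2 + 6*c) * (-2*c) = 2*c^3 - 12*c^2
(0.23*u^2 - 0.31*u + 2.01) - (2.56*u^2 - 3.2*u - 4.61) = -2.33*u^2 + 2.89*u + 6.62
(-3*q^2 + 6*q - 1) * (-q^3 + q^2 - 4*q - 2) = 3*q^5 - 9*q^4 + 19*q^3 - 19*q^2 - 8*q + 2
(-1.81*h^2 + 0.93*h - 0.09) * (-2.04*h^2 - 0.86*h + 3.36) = 3.6924*h^4 - 0.3406*h^3 - 6.6978*h^2 + 3.2022*h - 0.3024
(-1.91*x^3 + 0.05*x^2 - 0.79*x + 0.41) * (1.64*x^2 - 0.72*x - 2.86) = -3.1324*x^5 + 1.4572*x^4 + 4.131*x^3 + 1.0982*x^2 + 1.9642*x - 1.1726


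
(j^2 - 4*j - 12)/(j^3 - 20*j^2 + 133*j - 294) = (j + 2)/(j^2 - 14*j + 49)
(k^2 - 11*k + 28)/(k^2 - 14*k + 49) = (k - 4)/(k - 7)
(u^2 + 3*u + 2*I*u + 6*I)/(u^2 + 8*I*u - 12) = (u + 3)/(u + 6*I)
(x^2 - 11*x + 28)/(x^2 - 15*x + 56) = (x - 4)/(x - 8)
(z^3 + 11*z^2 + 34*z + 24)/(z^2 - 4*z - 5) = (z^2 + 10*z + 24)/(z - 5)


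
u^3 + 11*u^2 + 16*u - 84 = (u - 2)*(u + 6)*(u + 7)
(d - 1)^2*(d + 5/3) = d^3 - d^2/3 - 7*d/3 + 5/3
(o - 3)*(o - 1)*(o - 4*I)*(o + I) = o^4 - 4*o^3 - 3*I*o^3 + 7*o^2 + 12*I*o^2 - 16*o - 9*I*o + 12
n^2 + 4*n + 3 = (n + 1)*(n + 3)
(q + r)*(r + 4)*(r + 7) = q*r^2 + 11*q*r + 28*q + r^3 + 11*r^2 + 28*r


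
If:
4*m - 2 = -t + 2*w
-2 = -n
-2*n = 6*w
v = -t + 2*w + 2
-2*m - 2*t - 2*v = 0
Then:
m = -2/3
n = 2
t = 10/3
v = -8/3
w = -2/3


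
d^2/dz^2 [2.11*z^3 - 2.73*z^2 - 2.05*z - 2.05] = 12.66*z - 5.46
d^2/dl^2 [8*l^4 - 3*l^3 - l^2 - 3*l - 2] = 96*l^2 - 18*l - 2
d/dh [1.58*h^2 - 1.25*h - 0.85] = 3.16*h - 1.25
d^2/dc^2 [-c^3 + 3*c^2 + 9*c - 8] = 6 - 6*c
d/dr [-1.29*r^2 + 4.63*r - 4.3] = 4.63 - 2.58*r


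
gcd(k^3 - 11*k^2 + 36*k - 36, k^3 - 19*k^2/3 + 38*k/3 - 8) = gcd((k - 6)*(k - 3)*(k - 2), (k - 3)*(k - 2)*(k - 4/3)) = k^2 - 5*k + 6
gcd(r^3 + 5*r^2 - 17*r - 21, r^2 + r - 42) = r + 7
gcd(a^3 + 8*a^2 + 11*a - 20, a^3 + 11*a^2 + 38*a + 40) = a^2 + 9*a + 20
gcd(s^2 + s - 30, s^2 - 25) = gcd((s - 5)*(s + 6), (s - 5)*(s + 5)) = s - 5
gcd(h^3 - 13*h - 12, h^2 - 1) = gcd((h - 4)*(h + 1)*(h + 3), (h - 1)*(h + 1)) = h + 1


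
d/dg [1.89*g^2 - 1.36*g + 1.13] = 3.78*g - 1.36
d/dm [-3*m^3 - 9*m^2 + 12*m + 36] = -9*m^2 - 18*m + 12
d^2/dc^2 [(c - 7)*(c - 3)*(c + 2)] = 6*c - 16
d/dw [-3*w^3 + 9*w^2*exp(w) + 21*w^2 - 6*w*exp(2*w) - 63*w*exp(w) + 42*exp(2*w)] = 9*w^2*exp(w) - 9*w^2 - 12*w*exp(2*w) - 45*w*exp(w) + 42*w + 78*exp(2*w) - 63*exp(w)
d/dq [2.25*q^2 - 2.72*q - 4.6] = 4.5*q - 2.72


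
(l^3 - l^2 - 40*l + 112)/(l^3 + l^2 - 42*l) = (l^2 - 8*l + 16)/(l*(l - 6))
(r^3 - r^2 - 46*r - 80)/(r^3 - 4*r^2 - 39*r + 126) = (r^3 - r^2 - 46*r - 80)/(r^3 - 4*r^2 - 39*r + 126)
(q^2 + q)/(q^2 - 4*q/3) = 3*(q + 1)/(3*q - 4)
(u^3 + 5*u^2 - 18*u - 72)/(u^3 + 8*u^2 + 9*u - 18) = (u - 4)/(u - 1)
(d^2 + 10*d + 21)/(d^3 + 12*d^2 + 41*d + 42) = 1/(d + 2)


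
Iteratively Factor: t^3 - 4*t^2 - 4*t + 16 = (t + 2)*(t^2 - 6*t + 8) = (t - 4)*(t + 2)*(t - 2)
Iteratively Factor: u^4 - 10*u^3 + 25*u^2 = (u)*(u^3 - 10*u^2 + 25*u) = u^2*(u^2 - 10*u + 25) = u^2*(u - 5)*(u - 5)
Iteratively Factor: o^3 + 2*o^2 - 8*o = (o + 4)*(o^2 - 2*o) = (o - 2)*(o + 4)*(o)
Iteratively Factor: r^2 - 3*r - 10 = (r - 5)*(r + 2)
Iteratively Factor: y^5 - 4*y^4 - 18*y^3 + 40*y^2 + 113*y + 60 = (y - 5)*(y^4 + y^3 - 13*y^2 - 25*y - 12) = (y - 5)*(y + 1)*(y^3 - 13*y - 12) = (y - 5)*(y + 1)*(y + 3)*(y^2 - 3*y - 4) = (y - 5)*(y - 4)*(y + 1)*(y + 3)*(y + 1)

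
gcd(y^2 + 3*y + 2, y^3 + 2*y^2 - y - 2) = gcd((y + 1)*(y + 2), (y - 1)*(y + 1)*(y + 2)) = y^2 + 3*y + 2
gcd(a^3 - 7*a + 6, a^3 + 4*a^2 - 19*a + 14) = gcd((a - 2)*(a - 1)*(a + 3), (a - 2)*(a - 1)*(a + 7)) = a^2 - 3*a + 2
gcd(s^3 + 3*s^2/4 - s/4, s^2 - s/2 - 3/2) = s + 1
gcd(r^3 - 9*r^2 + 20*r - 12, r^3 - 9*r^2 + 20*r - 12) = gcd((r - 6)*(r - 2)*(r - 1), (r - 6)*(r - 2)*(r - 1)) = r^3 - 9*r^2 + 20*r - 12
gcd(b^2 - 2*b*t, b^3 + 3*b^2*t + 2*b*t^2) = b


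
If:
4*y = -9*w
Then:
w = -4*y/9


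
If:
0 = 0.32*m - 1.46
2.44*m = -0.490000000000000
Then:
No Solution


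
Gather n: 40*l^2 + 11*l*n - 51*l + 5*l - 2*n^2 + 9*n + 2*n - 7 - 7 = 40*l^2 - 46*l - 2*n^2 + n*(11*l + 11) - 14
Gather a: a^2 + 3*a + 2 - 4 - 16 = a^2 + 3*a - 18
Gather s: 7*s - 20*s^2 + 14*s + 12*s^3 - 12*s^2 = 12*s^3 - 32*s^2 + 21*s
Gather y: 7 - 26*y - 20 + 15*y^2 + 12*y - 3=15*y^2 - 14*y - 16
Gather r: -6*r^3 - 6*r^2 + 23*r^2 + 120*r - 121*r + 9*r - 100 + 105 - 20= -6*r^3 + 17*r^2 + 8*r - 15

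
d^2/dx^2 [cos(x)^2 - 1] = -2*cos(2*x)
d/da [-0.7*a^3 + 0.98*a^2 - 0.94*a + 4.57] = -2.1*a^2 + 1.96*a - 0.94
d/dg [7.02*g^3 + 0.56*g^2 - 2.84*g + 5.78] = 21.06*g^2 + 1.12*g - 2.84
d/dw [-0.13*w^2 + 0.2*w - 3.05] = 0.2 - 0.26*w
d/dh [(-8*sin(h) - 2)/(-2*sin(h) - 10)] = 19*cos(h)/(sin(h) + 5)^2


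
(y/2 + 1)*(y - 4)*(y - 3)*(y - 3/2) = y^4/2 - 13*y^3/4 + 11*y^2/4 + 27*y/2 - 18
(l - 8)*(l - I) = l^2 - 8*l - I*l + 8*I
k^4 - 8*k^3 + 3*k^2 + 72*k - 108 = (k - 6)*(k - 3)*(k - 2)*(k + 3)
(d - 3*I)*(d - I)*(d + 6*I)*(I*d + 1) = I*d^4 - d^3 + 23*I*d^2 + 39*d - 18*I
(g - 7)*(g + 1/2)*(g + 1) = g^3 - 11*g^2/2 - 10*g - 7/2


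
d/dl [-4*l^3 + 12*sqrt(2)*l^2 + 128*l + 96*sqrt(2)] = -12*l^2 + 24*sqrt(2)*l + 128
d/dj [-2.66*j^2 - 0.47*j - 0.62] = -5.32*j - 0.47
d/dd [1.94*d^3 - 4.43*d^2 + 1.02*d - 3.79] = 5.82*d^2 - 8.86*d + 1.02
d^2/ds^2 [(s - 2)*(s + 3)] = 2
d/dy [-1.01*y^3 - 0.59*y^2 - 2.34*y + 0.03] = -3.03*y^2 - 1.18*y - 2.34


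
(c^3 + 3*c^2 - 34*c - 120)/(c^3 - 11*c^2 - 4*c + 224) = (c^2 - c - 30)/(c^2 - 15*c + 56)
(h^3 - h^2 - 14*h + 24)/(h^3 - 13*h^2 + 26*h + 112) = (h^3 - h^2 - 14*h + 24)/(h^3 - 13*h^2 + 26*h + 112)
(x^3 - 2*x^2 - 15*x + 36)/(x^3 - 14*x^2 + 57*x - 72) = (x + 4)/(x - 8)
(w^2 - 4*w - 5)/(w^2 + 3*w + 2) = (w - 5)/(w + 2)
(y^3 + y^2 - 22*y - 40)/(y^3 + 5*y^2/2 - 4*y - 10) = 2*(y^2 - y - 20)/(2*y^2 + y - 10)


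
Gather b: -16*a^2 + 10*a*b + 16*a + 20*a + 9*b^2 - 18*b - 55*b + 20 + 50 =-16*a^2 + 36*a + 9*b^2 + b*(10*a - 73) + 70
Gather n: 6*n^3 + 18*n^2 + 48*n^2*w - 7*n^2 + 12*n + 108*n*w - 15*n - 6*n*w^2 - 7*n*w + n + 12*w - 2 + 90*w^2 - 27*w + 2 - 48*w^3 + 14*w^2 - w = 6*n^3 + n^2*(48*w + 11) + n*(-6*w^2 + 101*w - 2) - 48*w^3 + 104*w^2 - 16*w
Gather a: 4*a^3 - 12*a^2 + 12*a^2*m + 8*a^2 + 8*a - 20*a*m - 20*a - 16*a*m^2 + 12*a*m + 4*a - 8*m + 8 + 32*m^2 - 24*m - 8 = 4*a^3 + a^2*(12*m - 4) + a*(-16*m^2 - 8*m - 8) + 32*m^2 - 32*m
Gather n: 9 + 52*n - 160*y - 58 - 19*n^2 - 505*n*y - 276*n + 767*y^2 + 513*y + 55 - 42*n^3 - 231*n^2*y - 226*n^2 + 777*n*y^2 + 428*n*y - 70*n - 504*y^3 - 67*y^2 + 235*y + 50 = -42*n^3 + n^2*(-231*y - 245) + n*(777*y^2 - 77*y - 294) - 504*y^3 + 700*y^2 + 588*y + 56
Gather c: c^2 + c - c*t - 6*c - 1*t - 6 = c^2 + c*(-t - 5) - t - 6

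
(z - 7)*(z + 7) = z^2 - 49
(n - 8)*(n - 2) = n^2 - 10*n + 16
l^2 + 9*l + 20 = (l + 4)*(l + 5)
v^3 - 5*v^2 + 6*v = v*(v - 3)*(v - 2)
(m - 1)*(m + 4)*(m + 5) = m^3 + 8*m^2 + 11*m - 20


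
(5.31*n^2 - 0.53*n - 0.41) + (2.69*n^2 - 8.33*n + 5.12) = 8.0*n^2 - 8.86*n + 4.71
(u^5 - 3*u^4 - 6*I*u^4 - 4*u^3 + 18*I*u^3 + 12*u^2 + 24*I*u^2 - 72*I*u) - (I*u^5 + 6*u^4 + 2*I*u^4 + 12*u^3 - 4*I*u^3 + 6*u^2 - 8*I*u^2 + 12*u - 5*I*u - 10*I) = u^5 - I*u^5 - 9*u^4 - 8*I*u^4 - 16*u^3 + 22*I*u^3 + 6*u^2 + 32*I*u^2 - 12*u - 67*I*u + 10*I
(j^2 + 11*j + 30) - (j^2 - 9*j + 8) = 20*j + 22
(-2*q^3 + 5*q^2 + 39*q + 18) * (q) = -2*q^4 + 5*q^3 + 39*q^2 + 18*q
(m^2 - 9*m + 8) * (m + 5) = m^3 - 4*m^2 - 37*m + 40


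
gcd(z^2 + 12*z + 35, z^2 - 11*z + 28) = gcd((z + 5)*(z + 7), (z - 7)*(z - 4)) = 1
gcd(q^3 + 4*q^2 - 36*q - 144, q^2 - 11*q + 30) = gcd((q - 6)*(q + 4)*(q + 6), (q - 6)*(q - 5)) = q - 6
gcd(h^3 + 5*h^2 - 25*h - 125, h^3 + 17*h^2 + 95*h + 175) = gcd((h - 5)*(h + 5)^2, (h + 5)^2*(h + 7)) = h^2 + 10*h + 25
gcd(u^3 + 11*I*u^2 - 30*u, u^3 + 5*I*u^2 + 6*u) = u^2 + 6*I*u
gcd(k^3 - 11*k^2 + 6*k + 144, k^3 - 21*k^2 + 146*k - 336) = k^2 - 14*k + 48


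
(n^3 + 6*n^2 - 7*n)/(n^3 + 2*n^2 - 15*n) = (n^2 + 6*n - 7)/(n^2 + 2*n - 15)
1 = 1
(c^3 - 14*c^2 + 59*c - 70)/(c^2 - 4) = (c^2 - 12*c + 35)/(c + 2)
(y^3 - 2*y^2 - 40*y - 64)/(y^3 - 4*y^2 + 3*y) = (y^3 - 2*y^2 - 40*y - 64)/(y*(y^2 - 4*y + 3))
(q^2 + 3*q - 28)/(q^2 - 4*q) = (q + 7)/q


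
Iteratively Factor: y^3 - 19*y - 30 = (y + 2)*(y^2 - 2*y - 15) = (y + 2)*(y + 3)*(y - 5)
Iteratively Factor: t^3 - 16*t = (t + 4)*(t^2 - 4*t) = t*(t + 4)*(t - 4)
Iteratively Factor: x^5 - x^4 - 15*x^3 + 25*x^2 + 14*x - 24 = (x - 3)*(x^4 + 2*x^3 - 9*x^2 - 2*x + 8) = (x - 3)*(x - 2)*(x^3 + 4*x^2 - x - 4) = (x - 3)*(x - 2)*(x - 1)*(x^2 + 5*x + 4) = (x - 3)*(x - 2)*(x - 1)*(x + 4)*(x + 1)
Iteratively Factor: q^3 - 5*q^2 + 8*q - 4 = (q - 1)*(q^2 - 4*q + 4) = (q - 2)*(q - 1)*(q - 2)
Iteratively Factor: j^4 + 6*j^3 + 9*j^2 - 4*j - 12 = (j + 2)*(j^3 + 4*j^2 + j - 6) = (j - 1)*(j + 2)*(j^2 + 5*j + 6) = (j - 1)*(j + 2)^2*(j + 3)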